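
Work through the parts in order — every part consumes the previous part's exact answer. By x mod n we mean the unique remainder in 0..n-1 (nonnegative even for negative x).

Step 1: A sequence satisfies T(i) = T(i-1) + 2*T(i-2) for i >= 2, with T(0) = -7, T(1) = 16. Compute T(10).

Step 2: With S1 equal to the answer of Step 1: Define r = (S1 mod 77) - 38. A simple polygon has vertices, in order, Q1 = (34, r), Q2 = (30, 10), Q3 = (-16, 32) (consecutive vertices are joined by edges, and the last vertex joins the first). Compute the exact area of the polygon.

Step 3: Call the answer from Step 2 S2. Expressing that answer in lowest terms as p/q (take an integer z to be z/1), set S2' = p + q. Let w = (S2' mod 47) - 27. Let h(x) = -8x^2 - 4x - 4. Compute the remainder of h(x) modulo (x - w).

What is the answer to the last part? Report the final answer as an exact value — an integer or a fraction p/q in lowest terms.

-928

Step 1: T(2) = 1*(16) + 2*(-7) = 2; iterating: T(2)=2, T(3)=34, T(4)=38, T(5)=106, T(6)=182, T(7)=394, T(8)=758, T(9)=1546, T(10)=3062; answer 3062
Step 2: S1 = 3062; r = 21; cross terms: (34*10 - 30*21)=-290, (30*32 - -16*10)=1120, (-16*21 - 34*32)=-1424; twice the area = |-594| = 594; area = 297; answer 297
Step 3: S2 = 297; threaded value p + q = 298; w = -11; remainder = value at the root: -8*(-11)^2 - 4*(-11)^1 - 4 = (-968) + (44) + (-4) = -928; answer -928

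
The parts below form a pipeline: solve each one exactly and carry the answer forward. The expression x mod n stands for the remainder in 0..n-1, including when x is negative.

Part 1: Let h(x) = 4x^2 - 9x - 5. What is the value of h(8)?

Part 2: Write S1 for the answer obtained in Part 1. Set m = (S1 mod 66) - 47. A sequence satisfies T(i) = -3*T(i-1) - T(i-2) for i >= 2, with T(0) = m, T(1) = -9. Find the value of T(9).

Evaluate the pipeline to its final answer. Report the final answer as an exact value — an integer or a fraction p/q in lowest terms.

-23256

Part 1: 4*(8)^2 - 9*(8)^1 - 5 = (256) + (-72) + (-5) = 179; answer 179
Part 2: S1 = 179; m = 0; T(2) = -3*(-9) - 1*(0) = 27; iterating: T(2)=27, T(3)=-72, T(4)=189, T(5)=-495, T(6)=1296, T(7)=-3393, T(8)=8883, T(9)=-23256; answer -23256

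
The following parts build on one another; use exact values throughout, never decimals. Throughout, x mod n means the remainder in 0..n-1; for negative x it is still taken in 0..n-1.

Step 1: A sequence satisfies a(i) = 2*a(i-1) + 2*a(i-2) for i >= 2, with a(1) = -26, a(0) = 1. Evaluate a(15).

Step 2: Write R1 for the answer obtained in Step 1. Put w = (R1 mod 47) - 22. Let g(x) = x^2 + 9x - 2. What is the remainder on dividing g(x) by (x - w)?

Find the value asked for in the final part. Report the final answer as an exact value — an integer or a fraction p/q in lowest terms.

68

Step 1: a(2) = 2*(-26) + 2*(1) = -50; iterating: a(2)=-50, a(3)=-152, a(4)=-404, a(5)=-1112, a(6)=-3032, a(7)=-8288, a(8)=-22640, a(9)=-61856, a(10)=-168992, a(11)=-461696, a(12)=-1261376, a(13)=-3446144, a(14)=-9415040, a(15)=-25722368; answer -25722368
Step 2: R1 = -25722368; w = 5; remainder = value at the root: 1*(5)^2 + 9*(5)^1 - 2 = (25) + (45) + (-2) = 68; answer 68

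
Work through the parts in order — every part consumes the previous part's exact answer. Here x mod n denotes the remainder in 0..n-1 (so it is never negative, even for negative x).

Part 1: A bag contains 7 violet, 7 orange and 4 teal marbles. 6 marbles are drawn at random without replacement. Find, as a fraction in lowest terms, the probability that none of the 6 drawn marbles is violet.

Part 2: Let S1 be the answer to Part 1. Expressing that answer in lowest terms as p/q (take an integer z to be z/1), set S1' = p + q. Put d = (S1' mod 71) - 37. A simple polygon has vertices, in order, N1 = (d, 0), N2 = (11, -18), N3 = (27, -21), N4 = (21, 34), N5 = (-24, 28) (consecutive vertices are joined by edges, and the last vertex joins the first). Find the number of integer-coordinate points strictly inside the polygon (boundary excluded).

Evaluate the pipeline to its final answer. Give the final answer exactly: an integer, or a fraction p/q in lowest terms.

1729

Part 1: total draws C(18,6) = 18564; favorable C(11,6) = 462; P = 11/442; answer 11/442
Part 2: S1 = 11/442; threaded value p + q = 453; d = -10; cross terms: (-10*-18 - 11*0)=180, (11*-21 - 27*-18)=255, (27*34 - 21*-21)=1359, (21*28 - -24*34)=1404, (-24*0 - -10*28)=280; twice the area = |3478| = 3478; area = 1739; boundary points = 3 + 1 + 1 + 3 + 14 = 22; strictly interior points = area - boundary/2 + 1 = 1729; answer 1729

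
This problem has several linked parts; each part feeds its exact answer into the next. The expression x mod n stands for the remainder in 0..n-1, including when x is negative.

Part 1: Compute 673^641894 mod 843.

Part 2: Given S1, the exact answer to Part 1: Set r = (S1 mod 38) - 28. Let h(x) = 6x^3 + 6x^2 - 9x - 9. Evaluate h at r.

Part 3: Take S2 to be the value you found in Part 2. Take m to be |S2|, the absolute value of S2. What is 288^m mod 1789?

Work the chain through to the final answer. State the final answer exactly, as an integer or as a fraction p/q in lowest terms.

Part 1: squarings mod 843: 673^1=673, 673^2=238, 673^4=163, 673^8=436, 673^16=421, 673^32=211, 673^64=685, 673^128=517, 673^256=58, 673^512=835, 673^1024=64, 673^2048=724, 673^4096=673, 673^8192=238, 673^16384=163, 673^32768=436, 673^65536=421, 673^131072=211, 673^262144=685, 673^524288=517; 673^641894 = 673^2 * 673^4 * 673^32 * 673^64 * 673^256 * 673^512 * 673^2048 * 673^16384 * 673^32768 * 673^65536 * 673^524288 = 685 (mod 843); answer 685
Part 2: S1 = 685; r = -27; 6*(-27)^3 + 6*(-27)^2 - 9*(-27)^1 - 9 = (-118098) + (4374) + (243) + (-9) = -113490; answer -113490
Part 3: S2 = -113490; m = 113490; squarings mod 1789: 288^1=288, 288^2=650, 288^4=296, 288^8=1744, 288^16=236, 288^32=237, 288^64=710, 288^128=1391, 288^256=972, 288^512=192, 288^1024=1084, 288^2048=1472, 288^4096=305, 288^8192=1786, 288^16384=9, 288^32768=81, 288^65536=1194; 288^113490 = 288^2 * 288^16 * 288^64 * 288^256 * 288^512 * 288^2048 * 288^4096 * 288^8192 * 288^32768 * 288^65536 = 1320 (mod 1789); answer 1320

1320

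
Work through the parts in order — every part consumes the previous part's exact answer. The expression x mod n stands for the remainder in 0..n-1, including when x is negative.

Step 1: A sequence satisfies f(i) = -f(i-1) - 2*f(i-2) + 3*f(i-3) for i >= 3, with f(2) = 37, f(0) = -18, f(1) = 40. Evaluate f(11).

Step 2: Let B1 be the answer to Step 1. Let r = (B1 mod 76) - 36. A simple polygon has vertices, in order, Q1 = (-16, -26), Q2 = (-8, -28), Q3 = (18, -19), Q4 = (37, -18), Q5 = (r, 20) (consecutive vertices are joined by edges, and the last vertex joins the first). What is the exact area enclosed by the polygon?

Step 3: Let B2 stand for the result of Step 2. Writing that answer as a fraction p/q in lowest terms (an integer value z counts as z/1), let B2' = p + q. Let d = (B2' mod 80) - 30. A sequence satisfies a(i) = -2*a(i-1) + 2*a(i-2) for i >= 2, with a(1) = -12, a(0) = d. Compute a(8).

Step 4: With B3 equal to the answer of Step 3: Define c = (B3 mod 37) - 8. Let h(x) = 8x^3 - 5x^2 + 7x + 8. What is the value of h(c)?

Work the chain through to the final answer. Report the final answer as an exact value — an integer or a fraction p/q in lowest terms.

200

Step 1: f(3) = -1*(37) - 2*(40) + 3*(-18) = -171; iterating: f(3)=-171, f(4)=217, f(5)=236, f(6)=-1183, f(7)=1362, f(8)=1712, f(9)=-7985, f(10)=8647, f(11)=12459; answer 12459
Step 2: B1 = 12459; r = 35; cross terms: (-16*-28 - -8*-26)=240, (-8*-19 - 18*-28)=656, (18*-18 - 37*-19)=379, (37*20 - 35*-18)=1370, (35*-26 - -16*20)=-590; twice the area = |2055| = 2055; area = 2055/2; answer 2055/2
Step 3: B2 = 2055/2; threaded value p + q = 2057; d = 27; a(2) = -2*(-12) + 2*(27) = 78; iterating: a(2)=78, a(3)=-180, a(4)=516, a(5)=-1392, a(6)=3816, a(7)=-10416, a(8)=28464; answer 28464
Step 4: B3 = 28464; c = 3; 8*(3)^3 - 5*(3)^2 + 7*(3)^1 + 8 = (216) + (-45) + (21) + (8) = 200; answer 200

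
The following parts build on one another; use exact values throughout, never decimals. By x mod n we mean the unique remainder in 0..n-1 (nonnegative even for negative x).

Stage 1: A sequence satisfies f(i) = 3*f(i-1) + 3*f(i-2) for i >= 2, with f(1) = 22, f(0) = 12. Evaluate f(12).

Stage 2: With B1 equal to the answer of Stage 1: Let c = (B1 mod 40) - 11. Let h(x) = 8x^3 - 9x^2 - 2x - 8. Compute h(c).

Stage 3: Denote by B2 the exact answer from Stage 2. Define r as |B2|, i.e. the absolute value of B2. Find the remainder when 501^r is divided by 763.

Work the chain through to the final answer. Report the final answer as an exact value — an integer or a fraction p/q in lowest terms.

Stage 1: f(2) = 3*(22) + 3*(12) = 102; iterating: f(2)=102, f(3)=372, f(4)=1422, f(5)=5382, f(6)=20412, f(7)=77382, f(8)=293382, f(9)=1112292, f(10)=4217022, f(11)=15987942, f(12)=60614892; answer 60614892
Stage 2: B1 = 60614892; c = 1; 8*(1)^3 - 9*(1)^2 - 2*(1)^1 - 8 = (8) + (-9) + (-2) + (-8) = -11; answer -11
Stage 3: B2 = -11; r = 11; squarings mod 763: 501^1=501, 501^2=737, 501^4=676, 501^8=702; 501^11 = 501^1 * 501^2 * 501^8 = 303 (mod 763); answer 303

303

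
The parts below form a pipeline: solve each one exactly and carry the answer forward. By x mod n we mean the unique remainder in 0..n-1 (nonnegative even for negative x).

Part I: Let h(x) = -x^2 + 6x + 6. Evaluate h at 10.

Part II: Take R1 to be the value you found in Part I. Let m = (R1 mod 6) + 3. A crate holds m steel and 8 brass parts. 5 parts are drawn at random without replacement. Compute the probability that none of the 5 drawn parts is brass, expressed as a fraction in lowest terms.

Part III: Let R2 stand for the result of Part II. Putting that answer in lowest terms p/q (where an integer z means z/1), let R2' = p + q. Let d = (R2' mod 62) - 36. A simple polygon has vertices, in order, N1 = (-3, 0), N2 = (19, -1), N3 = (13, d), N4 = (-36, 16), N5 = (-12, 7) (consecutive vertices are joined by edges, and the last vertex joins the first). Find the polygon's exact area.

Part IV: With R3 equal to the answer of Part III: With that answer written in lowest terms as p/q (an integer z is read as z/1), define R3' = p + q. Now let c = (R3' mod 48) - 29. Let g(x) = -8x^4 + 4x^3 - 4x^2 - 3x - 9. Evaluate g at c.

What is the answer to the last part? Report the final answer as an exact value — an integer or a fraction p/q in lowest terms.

-127

Part I: -1*(10)^2 + 6*(10)^1 + 6 = (-100) + (60) + (6) = -34; answer -34
Part II: R1 = -34; m = 5; total draws C(13,5) = 1287; favorable C(5,5) = 1; P = 1/1287; answer 1/1287
Part III: R2 = 1/1287; threaded value p + q = 1288; d = 12; cross terms: (-3*-1 - 19*0)=3, (19*12 - 13*-1)=241, (13*16 - -36*12)=640, (-36*7 - -12*16)=-60, (-12*0 - -3*7)=21; twice the area = |845| = 845; area = 845/2; answer 845/2
Part IV: R3 = 845/2; threaded value p + q = 847; c = 2; -8*(2)^4 + 4*(2)^3 - 4*(2)^2 - 3*(2)^1 - 9 = (-128) + (32) + (-16) + (-6) + (-9) = -127; answer -127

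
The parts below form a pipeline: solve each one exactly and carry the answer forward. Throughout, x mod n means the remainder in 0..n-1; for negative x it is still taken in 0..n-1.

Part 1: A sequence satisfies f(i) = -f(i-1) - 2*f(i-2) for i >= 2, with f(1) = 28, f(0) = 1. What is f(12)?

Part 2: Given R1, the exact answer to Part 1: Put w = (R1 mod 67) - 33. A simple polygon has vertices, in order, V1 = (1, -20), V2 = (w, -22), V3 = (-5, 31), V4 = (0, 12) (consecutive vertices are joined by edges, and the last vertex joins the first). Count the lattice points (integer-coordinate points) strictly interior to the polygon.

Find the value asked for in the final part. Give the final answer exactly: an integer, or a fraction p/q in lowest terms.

Part 1: f(2) = -1*(28) - 2*(1) = -30; iterating: f(2)=-30, f(3)=-26, f(4)=86, f(5)=-34, f(6)=-138, f(7)=206, f(8)=70, f(9)=-482, f(10)=342, f(11)=622, f(12)=-1306; answer -1306
Part 2: R1 = -1306; w = 1; cross terms: (1*-22 - 1*-20)=-2, (1*31 - -5*-22)=-79, (-5*12 - 0*31)=-60, (0*-20 - 1*12)=-12; twice the area = |-153| = 153; area = 153/2; boundary points = 2 + 1 + 1 + 1 = 5; strictly interior points = area - boundary/2 + 1 = 75; answer 75

75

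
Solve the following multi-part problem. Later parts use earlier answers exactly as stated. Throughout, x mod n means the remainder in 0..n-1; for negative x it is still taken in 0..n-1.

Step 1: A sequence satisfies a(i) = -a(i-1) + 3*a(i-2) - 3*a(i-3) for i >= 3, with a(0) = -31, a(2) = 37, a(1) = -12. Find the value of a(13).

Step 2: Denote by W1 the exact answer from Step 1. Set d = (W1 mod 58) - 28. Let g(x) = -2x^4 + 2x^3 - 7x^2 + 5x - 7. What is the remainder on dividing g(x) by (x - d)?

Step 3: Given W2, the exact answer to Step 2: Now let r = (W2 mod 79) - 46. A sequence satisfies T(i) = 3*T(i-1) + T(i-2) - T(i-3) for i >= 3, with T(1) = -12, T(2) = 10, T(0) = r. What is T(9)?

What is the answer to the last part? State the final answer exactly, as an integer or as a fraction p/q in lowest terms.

67964

Step 1: a(3) = -1*(37) + 3*(-12) - 3*(-31) = 20; iterating: a(3)=20, a(4)=127, a(5)=-178, a(6)=499, a(7)=-1414, a(8)=3445, a(9)=-9184, a(10)=23761, a(11)=-61648, a(12)=160483, a(13)=-416710; answer -416710
Step 2: W1 = -416710; d = -8; remainder = value at the root: -2*(-8)^4 + 2*(-8)^3 - 7*(-8)^2 + 5*(-8)^1 - 7 = (-8192) + (-1024) + (-448) + (-40) + (-7) = -9711; answer -9711
Step 3: W2 = -9711; r = -40; T(3) = 3*(10) + 1*(-12) - 1*(-40) = 58; iterating: T(3)=58, T(4)=196, T(5)=636, T(6)=2046, T(7)=6578, T(8)=21144, T(9)=67964; answer 67964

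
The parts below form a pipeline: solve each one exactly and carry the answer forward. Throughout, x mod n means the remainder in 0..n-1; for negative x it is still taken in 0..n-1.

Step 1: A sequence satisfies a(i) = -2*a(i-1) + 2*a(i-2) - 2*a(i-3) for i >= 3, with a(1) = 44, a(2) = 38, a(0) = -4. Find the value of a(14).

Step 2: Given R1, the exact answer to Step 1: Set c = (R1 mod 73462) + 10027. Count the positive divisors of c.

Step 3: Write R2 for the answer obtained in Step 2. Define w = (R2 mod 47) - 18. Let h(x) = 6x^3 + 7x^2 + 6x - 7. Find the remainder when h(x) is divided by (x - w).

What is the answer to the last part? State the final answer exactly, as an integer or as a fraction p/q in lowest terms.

-5367

Step 1: a(3) = -2*(38) + 2*(44) - 2*(-4) = 20; iterating: a(3)=20, a(4)=-52, a(5)=68, a(6)=-280, a(7)=800, a(8)=-2296, a(9)=6752, a(10)=-19696, a(11)=57488, a(12)=-167872, a(13)=490112, a(14)=-1430944; answer -1430944
Step 2: R1 = -1430944; c = 48323; 48323 = 11 * 23 * 191; number of divisors = (1+1) * (1+1) * (1+1) = 8; answer 8
Step 3: R2 = 8; w = -10; remainder = value at the root: 6*(-10)^3 + 7*(-10)^2 + 6*(-10)^1 - 7 = (-6000) + (700) + (-60) + (-7) = -5367; answer -5367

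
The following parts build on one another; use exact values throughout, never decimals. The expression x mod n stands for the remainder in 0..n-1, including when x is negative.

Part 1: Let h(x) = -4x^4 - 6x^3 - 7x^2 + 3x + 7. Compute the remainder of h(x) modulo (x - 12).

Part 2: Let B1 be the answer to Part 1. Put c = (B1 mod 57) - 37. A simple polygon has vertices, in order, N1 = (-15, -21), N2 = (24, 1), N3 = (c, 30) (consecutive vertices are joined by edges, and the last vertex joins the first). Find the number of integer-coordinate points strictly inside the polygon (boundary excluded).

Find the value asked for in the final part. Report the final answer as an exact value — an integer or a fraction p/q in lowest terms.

Part 1: remainder = value at the root: -4*(12)^4 - 6*(12)^3 - 7*(12)^2 + 3*(12)^1 + 7 = (-82944) + (-10368) + (-1008) + (36) + (7) = -94277; answer -94277
Part 2: B1 = -94277; c = -36; cross terms: (-15*1 - 24*-21)=489, (24*30 - -36*1)=756, (-36*-21 - -15*30)=1206; twice the area = |2451| = 2451; area = 2451/2; boundary points = 1 + 1 + 3 = 5; strictly interior points = area - boundary/2 + 1 = 1224; answer 1224

1224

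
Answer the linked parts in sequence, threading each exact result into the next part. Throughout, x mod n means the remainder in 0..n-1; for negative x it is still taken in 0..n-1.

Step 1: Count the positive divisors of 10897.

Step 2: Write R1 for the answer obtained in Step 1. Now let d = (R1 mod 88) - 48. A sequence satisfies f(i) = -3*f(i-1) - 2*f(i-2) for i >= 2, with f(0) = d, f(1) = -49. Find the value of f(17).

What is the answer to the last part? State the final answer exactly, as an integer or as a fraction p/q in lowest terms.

Step 1: 10897 = 17 * 641; number of divisors = (1+1) * (1+1) = 4; answer 4
Step 2: R1 = 4; d = -44; f(2) = -3*(-49) - 2*(-44) = 235; iterating: f(2)=235, f(3)=-607, f(4)=1351, f(5)=-2839, f(6)=5815, f(7)=-11767, f(8)=23671, f(9)=-47479, f(10)=95095, f(11)=-190327, f(12)=380791, f(13)=-761719, f(14)=1523575, f(15)=-3047287, f(16)=6094711, f(17)=-12189559; answer -12189559

-12189559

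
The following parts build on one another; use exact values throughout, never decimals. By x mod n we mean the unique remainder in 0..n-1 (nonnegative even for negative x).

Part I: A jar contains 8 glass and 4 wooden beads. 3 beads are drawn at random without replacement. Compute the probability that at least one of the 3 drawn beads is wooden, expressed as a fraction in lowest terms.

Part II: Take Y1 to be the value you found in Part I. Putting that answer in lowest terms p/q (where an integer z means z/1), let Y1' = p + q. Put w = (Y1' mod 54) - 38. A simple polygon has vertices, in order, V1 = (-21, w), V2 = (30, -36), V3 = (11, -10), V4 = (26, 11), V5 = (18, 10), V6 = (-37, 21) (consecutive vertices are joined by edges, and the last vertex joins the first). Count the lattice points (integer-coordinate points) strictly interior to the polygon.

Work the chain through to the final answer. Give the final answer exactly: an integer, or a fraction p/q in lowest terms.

Part I: total draws C(12,3) = 220; complement C(8,3) = 56; favorable 220 - 56 = 164; P = 41/55; answer 41/55
Part II: Y1 = 41/55; threaded value p + q = 96; w = 4; cross terms: (-21*-36 - 30*4)=636, (30*-10 - 11*-36)=96, (11*11 - 26*-10)=381, (26*10 - 18*11)=62, (18*21 - -37*10)=748, (-37*4 - -21*21)=293; twice the area = |2216| = 2216; area = 1108; boundary points = 1 + 1 + 3 + 1 + 11 + 1 = 18; strictly interior points = area - boundary/2 + 1 = 1100; answer 1100

1100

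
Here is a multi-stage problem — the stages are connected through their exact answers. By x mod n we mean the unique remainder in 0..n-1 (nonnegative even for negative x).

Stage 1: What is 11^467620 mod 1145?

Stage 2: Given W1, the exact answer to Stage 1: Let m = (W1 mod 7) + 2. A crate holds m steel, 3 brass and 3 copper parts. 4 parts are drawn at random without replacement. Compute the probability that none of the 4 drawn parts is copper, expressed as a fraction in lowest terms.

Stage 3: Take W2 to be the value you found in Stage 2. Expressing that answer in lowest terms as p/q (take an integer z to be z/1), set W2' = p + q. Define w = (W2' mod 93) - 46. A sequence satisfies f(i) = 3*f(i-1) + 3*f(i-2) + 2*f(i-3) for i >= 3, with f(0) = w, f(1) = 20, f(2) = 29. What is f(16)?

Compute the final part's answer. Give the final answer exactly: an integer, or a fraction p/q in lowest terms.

5638113004

Stage 1: squarings mod 1145: 11^1=11, 11^2=121, 11^4=901, 11^8=1141, 11^16=16, 11^32=256, 11^64=271, 11^128=161, 11^256=731, 11^512=791, 11^1024=511, 11^2048=61, 11^4096=286, 11^8192=501, 11^16384=246, 11^32768=976, 11^65536=1081, 11^131072=661, 11^262144=676; 11^467620 = 11^4 * 11^32 * 11^128 * 11^512 * 11^8192 * 11^65536 * 11^131072 * 11^262144 = 286 (mod 1145); answer 286
Stage 2: W1 = 286; m = 8; total draws C(14,4) = 1001; favorable C(11,4) = 330; P = 30/91; answer 30/91
Stage 3: W2 = 30/91; threaded value p + q = 121; w = -18; f(3) = 3*(29) + 3*(20) + 2*(-18) = 111; iterating: f(3)=111, f(4)=460, f(5)=1771, f(6)=6915, f(7)=26978, f(8)=105221, f(9)=410427, f(10)=1600900, f(11)=6244423, f(12)=24356823, f(13)=95005538, f(14)=370575929, f(15)=1445458047, f(16)=5638113004; answer 5638113004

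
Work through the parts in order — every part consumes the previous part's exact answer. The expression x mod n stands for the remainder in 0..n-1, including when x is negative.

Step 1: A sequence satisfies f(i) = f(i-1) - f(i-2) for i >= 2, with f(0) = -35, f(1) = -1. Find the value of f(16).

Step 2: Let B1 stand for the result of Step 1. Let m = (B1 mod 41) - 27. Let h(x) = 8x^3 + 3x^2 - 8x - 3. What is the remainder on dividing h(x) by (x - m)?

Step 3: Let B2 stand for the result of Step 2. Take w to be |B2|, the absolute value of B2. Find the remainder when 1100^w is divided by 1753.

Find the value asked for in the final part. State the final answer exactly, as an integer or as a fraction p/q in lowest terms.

1749

Step 1: f(2) = 1*(-1) - 1*(-35) = 34; iterating: f(2)=34, f(3)=35, f(4)=1, f(5)=-34, f(6)=-35, f(7)=-1, f(8)=34, f(9)=35, f(10)=1, f(11)=-34, f(12)=-35, f(13)=-1, f(14)=34, f(15)=35, f(16)=1; answer 1
Step 2: B1 = 1; m = -26; remainder = value at the root: 8*(-26)^3 + 3*(-26)^2 - 8*(-26)^1 - 3 = (-140608) + (2028) + (208) + (-3) = -138375; answer -138375
Step 3: B2 = -138375; w = 138375; squarings mod 1753: 1100^1=1100, 1100^2=430, 1100^4=835, 1100^8=1284, 1100^16=836, 1100^32=1202, 1100^64=332, 1100^128=1538, 1100^256=647, 1100^512=1395, 1100^1024=195, 1100^2048=1212, 1100^4096=1683, 1100^8192=1394, 1100^16384=912, 1100^32768=822, 1100^65536=779, 1100^131072=303; 1100^138375 = 1100^1 * 1100^2 * 1100^4 * 1100^128 * 1100^1024 * 1100^2048 * 1100^4096 * 1100^131072 = 1749 (mod 1753); answer 1749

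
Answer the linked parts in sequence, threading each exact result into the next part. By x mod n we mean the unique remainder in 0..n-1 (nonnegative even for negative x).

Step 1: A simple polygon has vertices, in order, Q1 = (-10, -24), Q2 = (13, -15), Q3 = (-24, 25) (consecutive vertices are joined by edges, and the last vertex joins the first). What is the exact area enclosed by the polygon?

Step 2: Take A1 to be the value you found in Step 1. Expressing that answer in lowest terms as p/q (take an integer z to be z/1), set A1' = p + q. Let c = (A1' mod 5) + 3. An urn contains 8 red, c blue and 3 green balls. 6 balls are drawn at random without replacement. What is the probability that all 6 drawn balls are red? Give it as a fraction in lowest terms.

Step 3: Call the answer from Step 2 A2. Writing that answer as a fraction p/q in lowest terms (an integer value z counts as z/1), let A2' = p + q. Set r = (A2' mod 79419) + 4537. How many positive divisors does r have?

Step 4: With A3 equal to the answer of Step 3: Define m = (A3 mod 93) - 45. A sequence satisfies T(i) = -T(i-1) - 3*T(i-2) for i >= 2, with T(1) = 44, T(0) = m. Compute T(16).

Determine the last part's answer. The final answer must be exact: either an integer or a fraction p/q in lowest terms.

Step 1: cross terms: (-10*-15 - 13*-24)=462, (13*25 - -24*-15)=-35, (-24*-24 - -10*25)=826; twice the area = |1253| = 1253; area = 1253/2; answer 1253/2
Step 2: A1 = 1253/2; threaded value p + q = 1255; c = 3; total draws C(14,6) = 3003; favorable C(8,6) = 28; P = 4/429; answer 4/429
Step 3: A2 = 4/429; threaded value p + q = 433; r = 4970; 4970 = 2 * 5 * 7 * 71; number of divisors = (1+1) * (1+1) * (1+1) * (1+1) = 16; answer 16
Step 4: A3 = 16; m = -29; T(2) = -1*(44) - 3*(-29) = 43; iterating: T(2)=43, T(3)=-175, T(4)=46, T(5)=479, T(6)=-617, T(7)=-820, T(8)=2671, T(9)=-211, T(10)=-7802, T(11)=8435, T(12)=14971, T(13)=-40276, T(14)=-4637, T(15)=125465, T(16)=-111554; answer -111554

-111554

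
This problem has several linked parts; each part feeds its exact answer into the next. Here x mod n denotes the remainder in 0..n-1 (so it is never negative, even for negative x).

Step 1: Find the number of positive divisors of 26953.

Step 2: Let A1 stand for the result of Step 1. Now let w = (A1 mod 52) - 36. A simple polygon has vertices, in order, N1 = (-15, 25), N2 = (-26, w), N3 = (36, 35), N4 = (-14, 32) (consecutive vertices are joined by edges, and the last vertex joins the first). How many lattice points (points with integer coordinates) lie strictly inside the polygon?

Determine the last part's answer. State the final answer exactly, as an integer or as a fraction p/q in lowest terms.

Step 1: 26953 is prime, so its only divisors are 1 and 26953; count = 2; answer 2
Step 2: A1 = 2; w = -34; cross terms: (-15*-34 - -26*25)=1160, (-26*35 - 36*-34)=314, (36*32 - -14*35)=1642, (-14*25 - -15*32)=130; twice the area = |3246| = 3246; area = 1623; boundary points = 1 + 1 + 1 + 1 = 4; strictly interior points = area - boundary/2 + 1 = 1622; answer 1622

1622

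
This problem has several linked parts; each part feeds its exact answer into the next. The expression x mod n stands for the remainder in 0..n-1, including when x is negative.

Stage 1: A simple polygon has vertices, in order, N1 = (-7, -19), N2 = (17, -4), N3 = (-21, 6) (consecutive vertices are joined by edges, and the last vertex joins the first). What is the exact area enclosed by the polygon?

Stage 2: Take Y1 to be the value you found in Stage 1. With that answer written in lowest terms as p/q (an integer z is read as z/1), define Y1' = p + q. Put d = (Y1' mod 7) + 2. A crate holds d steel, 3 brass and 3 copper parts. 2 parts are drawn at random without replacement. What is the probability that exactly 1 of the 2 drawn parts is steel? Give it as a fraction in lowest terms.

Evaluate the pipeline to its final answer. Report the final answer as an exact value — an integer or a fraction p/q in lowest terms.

3/7

Stage 1: cross terms: (-7*-4 - 17*-19)=351, (17*6 - -21*-4)=18, (-21*-19 - -7*6)=441; twice the area = |810| = 810; area = 405; answer 405
Stage 2: Y1 = 405; threaded value p + q = 406; d = 2; total draws C(8,2) = 28; favorable C(2,1)*C(6,1) = 12; P = 3/7; answer 3/7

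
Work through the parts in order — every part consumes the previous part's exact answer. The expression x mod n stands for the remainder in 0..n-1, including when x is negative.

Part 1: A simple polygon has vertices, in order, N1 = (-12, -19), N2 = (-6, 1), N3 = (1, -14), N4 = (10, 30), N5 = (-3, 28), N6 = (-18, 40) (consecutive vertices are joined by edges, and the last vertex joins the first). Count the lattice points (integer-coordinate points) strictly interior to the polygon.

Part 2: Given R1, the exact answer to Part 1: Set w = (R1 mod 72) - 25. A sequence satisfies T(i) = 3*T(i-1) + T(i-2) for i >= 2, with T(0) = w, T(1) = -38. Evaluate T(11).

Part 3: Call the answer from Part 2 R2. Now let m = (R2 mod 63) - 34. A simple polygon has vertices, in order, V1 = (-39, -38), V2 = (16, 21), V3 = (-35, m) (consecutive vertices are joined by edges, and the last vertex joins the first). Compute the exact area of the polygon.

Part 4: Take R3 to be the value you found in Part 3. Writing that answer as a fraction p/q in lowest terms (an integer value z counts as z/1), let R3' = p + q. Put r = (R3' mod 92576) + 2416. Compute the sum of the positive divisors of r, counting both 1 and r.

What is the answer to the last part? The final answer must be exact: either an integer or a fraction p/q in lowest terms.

Part 1: cross terms: (-12*1 - -6*-19)=-126, (-6*-14 - 1*1)=83, (1*30 - 10*-14)=170, (10*28 - -3*30)=370, (-3*40 - -18*28)=384, (-18*-19 - -12*40)=822; twice the area = |1703| = 1703; area = 1703/2; boundary points = 2 + 1 + 1 + 1 + 3 + 1 = 9; strictly interior points = area - boundary/2 + 1 = 848; answer 848
Part 2: R1 = 848; w = 31; T(2) = 3*(-38) + 1*(31) = -83; iterating: T(2)=-83, T(3)=-287, T(4)=-944, T(5)=-3119, T(6)=-10301, T(7)=-34022, T(8)=-112367, T(9)=-371123, T(10)=-1225736, T(11)=-4048331; answer -4048331
Part 3: R2 = -4048331; m = 15; cross terms: (-39*21 - 16*-38)=-211, (16*15 - -35*21)=975, (-35*-38 - -39*15)=1915; twice the area = |2679| = 2679; area = 2679/2; answer 2679/2
Part 4: R3 = 2679/2; threaded value p + q = 2681; r = 5097; 5097 = 3 * 1699; sigma = (1 + 3) * (1 + 1699) = 4 * 1700 = 6800; answer 6800

6800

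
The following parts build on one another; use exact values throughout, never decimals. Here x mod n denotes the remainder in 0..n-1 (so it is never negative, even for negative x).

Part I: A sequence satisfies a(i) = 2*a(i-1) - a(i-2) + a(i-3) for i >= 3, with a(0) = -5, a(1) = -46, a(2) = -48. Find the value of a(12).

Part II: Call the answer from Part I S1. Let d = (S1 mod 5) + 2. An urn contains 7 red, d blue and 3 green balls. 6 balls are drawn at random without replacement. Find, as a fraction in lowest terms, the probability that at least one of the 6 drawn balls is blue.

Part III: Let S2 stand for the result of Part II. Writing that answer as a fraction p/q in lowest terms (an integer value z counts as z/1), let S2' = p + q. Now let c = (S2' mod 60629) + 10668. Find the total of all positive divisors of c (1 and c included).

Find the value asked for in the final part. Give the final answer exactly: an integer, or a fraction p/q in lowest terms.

Part I: a(3) = 2*(-48) - 1*(-46) + 1*(-5) = -55; iterating: a(3)=-55, a(4)=-108, a(5)=-209, a(6)=-365, a(7)=-629, a(8)=-1102, a(9)=-1940, a(10)=-3407, a(11)=-5976, a(12)=-10485; answer -10485
Part II: S1 = -10485; d = 2; total draws C(12,6) = 924; complement C(10,6) = 210; favorable 924 - 210 = 714; P = 17/22; answer 17/22
Part III: S2 = 17/22; threaded value p + q = 39; c = 10707; 10707 = 3 * 43 * 83; sigma = (1 + 3) * (1 + 43) * (1 + 83) = 4 * 44 * 84 = 14784; answer 14784

14784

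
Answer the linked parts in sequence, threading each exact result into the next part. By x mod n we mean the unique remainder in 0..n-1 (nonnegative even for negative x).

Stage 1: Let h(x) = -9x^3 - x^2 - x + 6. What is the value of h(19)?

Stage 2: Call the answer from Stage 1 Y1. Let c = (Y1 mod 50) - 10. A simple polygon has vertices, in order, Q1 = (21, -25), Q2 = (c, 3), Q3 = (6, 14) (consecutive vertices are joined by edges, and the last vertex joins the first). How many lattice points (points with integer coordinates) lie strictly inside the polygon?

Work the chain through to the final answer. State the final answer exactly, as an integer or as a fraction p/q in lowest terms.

Stage 1: -9*(19)^3 - 1*(19)^2 - 1*(19)^1 + 6 = (-61731) + (-361) + (-19) + (6) = -62105; answer -62105
Stage 2: Y1 = -62105; c = 35; cross terms: (21*3 - 35*-25)=938, (35*14 - 6*3)=472, (6*-25 - 21*14)=-444; twice the area = |966| = 966; area = 483; boundary points = 14 + 1 + 3 = 18; strictly interior points = area - boundary/2 + 1 = 475; answer 475

475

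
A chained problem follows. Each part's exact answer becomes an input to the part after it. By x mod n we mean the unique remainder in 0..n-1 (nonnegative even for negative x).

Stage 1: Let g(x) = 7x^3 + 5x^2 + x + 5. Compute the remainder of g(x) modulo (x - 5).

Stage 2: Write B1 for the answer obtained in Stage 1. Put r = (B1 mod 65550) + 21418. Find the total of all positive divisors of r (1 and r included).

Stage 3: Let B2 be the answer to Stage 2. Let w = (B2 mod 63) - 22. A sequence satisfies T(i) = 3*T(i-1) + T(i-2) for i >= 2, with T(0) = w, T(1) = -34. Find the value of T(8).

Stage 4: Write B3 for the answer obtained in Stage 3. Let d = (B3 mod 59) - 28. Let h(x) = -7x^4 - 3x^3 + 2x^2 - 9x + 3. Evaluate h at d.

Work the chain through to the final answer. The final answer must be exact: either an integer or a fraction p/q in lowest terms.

Stage 1: remainder = value at the root: 7*(5)^3 + 5*(5)^2 + 1*(5)^1 + 5 = (875) + (125) + (5) + (5) = 1010; answer 1010
Stage 2: B1 = 1010; r = 22428; 22428 = 2^2 * 3^2 * 7 * 89; sigma = (1 + 2 + 4) * (1 + 3 + 9) * (1 + 7) * (1 + 89) = 7 * 13 * 8 * 90 = 65520; answer 65520
Stage 3: B2 = 65520; w = -22; T(2) = 3*(-34) + 1*(-22) = -124; iterating: T(2)=-124, T(3)=-406, T(4)=-1342, T(5)=-4432, T(6)=-14638, T(7)=-48346, T(8)=-159676; answer -159676
Stage 4: B3 = -159676; d = 9; -7*(9)^4 - 3*(9)^3 + 2*(9)^2 - 9*(9)^1 + 3 = (-45927) + (-2187) + (162) + (-81) + (3) = -48030; answer -48030

-48030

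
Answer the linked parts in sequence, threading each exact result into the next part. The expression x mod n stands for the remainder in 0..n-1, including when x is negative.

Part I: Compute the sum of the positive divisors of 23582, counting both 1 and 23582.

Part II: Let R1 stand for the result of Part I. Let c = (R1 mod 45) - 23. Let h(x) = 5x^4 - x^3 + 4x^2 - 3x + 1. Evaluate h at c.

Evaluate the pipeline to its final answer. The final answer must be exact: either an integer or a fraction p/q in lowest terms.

Part I: 23582 = 2 * 13 * 907; sigma = (1 + 2) * (1 + 13) * (1 + 907) = 3 * 14 * 908 = 38136; answer 38136
Part II: R1 = 38136; c = -2; 5*(-2)^4 - 1*(-2)^3 + 4*(-2)^2 - 3*(-2)^1 + 1 = (80) + (8) + (16) + (6) + (1) = 111; answer 111

111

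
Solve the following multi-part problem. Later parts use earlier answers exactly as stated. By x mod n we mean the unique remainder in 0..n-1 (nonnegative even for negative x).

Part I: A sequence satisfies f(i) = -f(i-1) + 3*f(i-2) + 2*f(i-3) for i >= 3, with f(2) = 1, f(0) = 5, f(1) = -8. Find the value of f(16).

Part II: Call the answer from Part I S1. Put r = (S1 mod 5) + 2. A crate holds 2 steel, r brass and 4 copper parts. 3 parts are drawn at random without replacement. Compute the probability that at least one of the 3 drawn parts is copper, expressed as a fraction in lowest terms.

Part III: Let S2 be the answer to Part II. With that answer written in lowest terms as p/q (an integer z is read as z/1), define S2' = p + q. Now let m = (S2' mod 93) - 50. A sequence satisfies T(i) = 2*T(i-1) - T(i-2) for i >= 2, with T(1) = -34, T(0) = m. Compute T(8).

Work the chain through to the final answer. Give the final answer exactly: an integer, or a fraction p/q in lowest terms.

57

Part I: f(3) = -1*(1) + 3*(-8) + 2*(5) = -15; iterating: f(3)=-15, f(4)=2, f(5)=-45, f(6)=21, f(7)=-152, f(8)=125, f(9)=-539, f(10)=610, f(11)=-1977, f(12)=2729, f(13)=-7440, f(14)=11673, f(15)=-28535, f(16)=48674; answer 48674
Part II: S1 = 48674; r = 6; total draws C(12,3) = 220; complement C(8,3) = 56; favorable 220 - 56 = 164; P = 41/55; answer 41/55
Part III: S2 = 41/55; threaded value p + q = 96; m = -47; T(2) = 2*(-34) - 1*(-47) = -21; iterating: T(2)=-21, T(3)=-8, T(4)=5, T(5)=18, T(6)=31, T(7)=44, T(8)=57; answer 57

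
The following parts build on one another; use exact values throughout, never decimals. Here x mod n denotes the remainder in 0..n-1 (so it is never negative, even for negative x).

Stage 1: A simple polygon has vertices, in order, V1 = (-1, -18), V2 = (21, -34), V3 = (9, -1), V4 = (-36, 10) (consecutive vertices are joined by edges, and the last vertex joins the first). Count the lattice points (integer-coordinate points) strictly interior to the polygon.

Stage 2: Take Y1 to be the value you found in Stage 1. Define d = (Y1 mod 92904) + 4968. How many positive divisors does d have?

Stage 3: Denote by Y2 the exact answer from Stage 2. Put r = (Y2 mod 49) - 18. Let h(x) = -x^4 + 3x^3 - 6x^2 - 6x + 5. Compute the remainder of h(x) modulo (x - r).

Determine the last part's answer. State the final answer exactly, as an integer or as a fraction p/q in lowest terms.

-47735

Stage 1: cross terms: (-1*-34 - 21*-18)=412, (21*-1 - 9*-34)=285, (9*10 - -36*-1)=54, (-36*-18 - -1*10)=658; twice the area = |1409| = 1409; area = 1409/2; boundary points = 2 + 3 + 1 + 7 = 13; strictly interior points = area - boundary/2 + 1 = 699; answer 699
Stage 2: Y1 = 699; d = 5667; 5667 = 3 * 1889; number of divisors = (1+1) * (1+1) = 4; answer 4
Stage 3: Y2 = 4; r = -14; remainder = value at the root: -1*(-14)^4 + 3*(-14)^3 - 6*(-14)^2 - 6*(-14)^1 + 5 = (-38416) + (-8232) + (-1176) + (84) + (5) = -47735; answer -47735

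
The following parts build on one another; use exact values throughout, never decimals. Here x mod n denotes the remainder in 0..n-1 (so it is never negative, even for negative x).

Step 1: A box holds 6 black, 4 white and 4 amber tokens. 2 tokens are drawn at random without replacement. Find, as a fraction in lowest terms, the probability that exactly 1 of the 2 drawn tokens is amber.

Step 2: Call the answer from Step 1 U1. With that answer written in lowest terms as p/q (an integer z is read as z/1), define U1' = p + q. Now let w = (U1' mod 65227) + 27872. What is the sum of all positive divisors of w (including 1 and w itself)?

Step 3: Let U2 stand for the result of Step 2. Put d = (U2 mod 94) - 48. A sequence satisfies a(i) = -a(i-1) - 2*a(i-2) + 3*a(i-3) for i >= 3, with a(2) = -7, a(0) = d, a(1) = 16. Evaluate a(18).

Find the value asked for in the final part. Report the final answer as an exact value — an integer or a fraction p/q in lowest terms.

Step 1: total draws C(14,2) = 91; favorable C(4,1)*C(10,1) = 40; P = 40/91; answer 40/91
Step 2: U1 = 40/91; threaded value p + q = 131; w = 28003; 28003 = 41 * 683; sigma = (1 + 41) * (1 + 683) = 42 * 684 = 28728; answer 28728
Step 3: U2 = 28728; d = 10; a(3) = -1*(-7) - 2*(16) + 3*(10) = 5; iterating: a(3)=5, a(4)=57, a(5)=-88, a(6)=-11, a(7)=358, a(8)=-600, a(9)=-149, a(10)=2423, a(11)=-3925, a(12)=-1368, a(13)=16487, a(14)=-25526, a(15)=-11552, a(16)=112065, a(17)=-165539, a(18)=-93247; answer -93247

-93247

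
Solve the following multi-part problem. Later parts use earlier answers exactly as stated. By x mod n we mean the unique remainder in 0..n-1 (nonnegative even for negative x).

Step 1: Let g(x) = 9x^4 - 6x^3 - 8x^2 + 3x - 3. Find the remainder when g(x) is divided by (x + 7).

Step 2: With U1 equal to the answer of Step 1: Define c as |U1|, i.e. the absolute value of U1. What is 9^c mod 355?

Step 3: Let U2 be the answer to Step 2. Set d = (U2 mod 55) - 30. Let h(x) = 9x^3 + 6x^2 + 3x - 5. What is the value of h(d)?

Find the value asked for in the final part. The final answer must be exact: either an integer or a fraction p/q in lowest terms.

Step 1: remainder = value at the root: 9*(-7)^4 - 6*(-7)^3 - 8*(-7)^2 + 3*(-7)^1 - 3 = (21609) + (2058) + (-392) + (-21) + (-3) = 23251; answer 23251
Step 2: U1 = 23251; c = 23251; squarings mod 355: 9^1=9, 9^2=81, 9^4=171, 9^8=131, 9^16=121, 9^32=86, 9^64=296, 9^128=286, 9^256=146, 9^512=16, 9^1024=256, 9^2048=216, 9^4096=151, 9^8192=81, 9^16384=171; 9^23251 = 9^1 * 9^2 * 9^16 * 9^64 * 9^128 * 9^512 * 9^2048 * 9^4096 * 9^16384 = 4 (mod 355); answer 4
Step 3: U2 = 4; d = -26; 9*(-26)^3 + 6*(-26)^2 + 3*(-26)^1 - 5 = (-158184) + (4056) + (-78) + (-5) = -154211; answer -154211

-154211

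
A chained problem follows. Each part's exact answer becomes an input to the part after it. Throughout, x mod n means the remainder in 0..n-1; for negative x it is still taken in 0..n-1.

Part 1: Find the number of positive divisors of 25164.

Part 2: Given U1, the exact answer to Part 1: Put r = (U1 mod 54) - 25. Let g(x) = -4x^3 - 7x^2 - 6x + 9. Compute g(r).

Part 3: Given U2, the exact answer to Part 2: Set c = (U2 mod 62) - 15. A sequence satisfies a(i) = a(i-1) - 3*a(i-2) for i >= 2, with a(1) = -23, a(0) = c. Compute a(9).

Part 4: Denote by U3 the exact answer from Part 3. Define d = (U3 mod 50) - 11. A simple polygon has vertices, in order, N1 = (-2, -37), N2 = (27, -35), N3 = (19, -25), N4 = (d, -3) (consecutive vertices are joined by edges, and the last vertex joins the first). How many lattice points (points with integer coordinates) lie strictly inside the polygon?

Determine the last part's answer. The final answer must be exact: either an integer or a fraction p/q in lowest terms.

340

Part 1: 25164 = 2^2 * 3^3 * 233; number of divisors = (2+1) * (3+1) * (1+1) = 24; answer 24
Part 2: U1 = 24; r = -1; -4*(-1)^3 - 7*(-1)^2 - 6*(-1)^1 + 9 = (4) + (-7) + (6) + (9) = 12; answer 12
Part 3: U2 = 12; c = -3; a(2) = 1*(-23) - 3*(-3) = -14; iterating: a(2)=-14, a(3)=55, a(4)=97, a(5)=-68, a(6)=-359, a(7)=-155, a(8)=922, a(9)=1387; answer 1387
Part 4: U3 = 1387; d = 26; cross terms: (-2*-35 - 27*-37)=1069, (27*-25 - 19*-35)=-10, (19*-3 - 26*-25)=593, (26*-37 - -2*-3)=-968; twice the area = |684| = 684; area = 342; boundary points = 1 + 2 + 1 + 2 = 6; strictly interior points = area - boundary/2 + 1 = 340; answer 340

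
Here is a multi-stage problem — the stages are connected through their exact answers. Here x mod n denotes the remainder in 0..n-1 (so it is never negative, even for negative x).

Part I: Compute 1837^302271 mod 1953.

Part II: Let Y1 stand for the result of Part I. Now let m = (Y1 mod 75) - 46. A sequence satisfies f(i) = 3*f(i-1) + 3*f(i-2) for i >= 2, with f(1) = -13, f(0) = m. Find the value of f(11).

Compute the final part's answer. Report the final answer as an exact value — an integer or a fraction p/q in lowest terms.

-15034410

Part I: squarings mod 1953: 1837^1=1837, 1837^2=1738, 1837^4=1306, 1837^8=667, 1837^16=1558, 1837^32=1738, 1837^64=1306, 1837^128=667, 1837^256=1558, 1837^512=1738, 1837^1024=1306, 1837^2048=667, 1837^4096=1558, 1837^8192=1738, 1837^16384=1306, 1837^32768=667, 1837^65536=1558, 1837^131072=1738, 1837^262144=1306; 1837^302271 = 1837^1 * 1837^2 * 1837^4 * 1837^8 * 1837^16 * 1837^32 * 1837^128 * 1837^1024 * 1837^2048 * 1837^4096 * 1837^32768 * 1837^262144 = 1000 (mod 1953); answer 1000
Part II: Y1 = 1000; m = -21; f(2) = 3*(-13) + 3*(-21) = -102; iterating: f(2)=-102, f(3)=-345, f(4)=-1341, f(5)=-5058, f(6)=-19197, f(7)=-72765, f(8)=-275886, f(9)=-1045953, f(10)=-3965517, f(11)=-15034410; answer -15034410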